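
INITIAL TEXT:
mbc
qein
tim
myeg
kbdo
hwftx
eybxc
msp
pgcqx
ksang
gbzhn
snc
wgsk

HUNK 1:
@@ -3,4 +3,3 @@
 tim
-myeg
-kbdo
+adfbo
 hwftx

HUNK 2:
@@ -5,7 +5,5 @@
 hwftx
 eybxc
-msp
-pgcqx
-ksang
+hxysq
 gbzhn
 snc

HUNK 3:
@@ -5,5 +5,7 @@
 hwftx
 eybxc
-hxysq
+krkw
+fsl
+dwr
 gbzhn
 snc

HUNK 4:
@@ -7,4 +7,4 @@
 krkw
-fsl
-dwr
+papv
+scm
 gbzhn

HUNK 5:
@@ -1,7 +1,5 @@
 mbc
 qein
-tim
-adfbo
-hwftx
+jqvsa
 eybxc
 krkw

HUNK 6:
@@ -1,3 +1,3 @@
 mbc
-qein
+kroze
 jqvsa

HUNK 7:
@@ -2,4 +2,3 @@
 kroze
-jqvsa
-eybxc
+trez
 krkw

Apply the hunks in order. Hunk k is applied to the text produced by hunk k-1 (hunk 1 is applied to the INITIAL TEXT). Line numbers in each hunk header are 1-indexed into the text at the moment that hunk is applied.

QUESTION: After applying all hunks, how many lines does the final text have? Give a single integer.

Hunk 1: at line 3 remove [myeg,kbdo] add [adfbo] -> 12 lines: mbc qein tim adfbo hwftx eybxc msp pgcqx ksang gbzhn snc wgsk
Hunk 2: at line 5 remove [msp,pgcqx,ksang] add [hxysq] -> 10 lines: mbc qein tim adfbo hwftx eybxc hxysq gbzhn snc wgsk
Hunk 3: at line 5 remove [hxysq] add [krkw,fsl,dwr] -> 12 lines: mbc qein tim adfbo hwftx eybxc krkw fsl dwr gbzhn snc wgsk
Hunk 4: at line 7 remove [fsl,dwr] add [papv,scm] -> 12 lines: mbc qein tim adfbo hwftx eybxc krkw papv scm gbzhn snc wgsk
Hunk 5: at line 1 remove [tim,adfbo,hwftx] add [jqvsa] -> 10 lines: mbc qein jqvsa eybxc krkw papv scm gbzhn snc wgsk
Hunk 6: at line 1 remove [qein] add [kroze] -> 10 lines: mbc kroze jqvsa eybxc krkw papv scm gbzhn snc wgsk
Hunk 7: at line 2 remove [jqvsa,eybxc] add [trez] -> 9 lines: mbc kroze trez krkw papv scm gbzhn snc wgsk
Final line count: 9

Answer: 9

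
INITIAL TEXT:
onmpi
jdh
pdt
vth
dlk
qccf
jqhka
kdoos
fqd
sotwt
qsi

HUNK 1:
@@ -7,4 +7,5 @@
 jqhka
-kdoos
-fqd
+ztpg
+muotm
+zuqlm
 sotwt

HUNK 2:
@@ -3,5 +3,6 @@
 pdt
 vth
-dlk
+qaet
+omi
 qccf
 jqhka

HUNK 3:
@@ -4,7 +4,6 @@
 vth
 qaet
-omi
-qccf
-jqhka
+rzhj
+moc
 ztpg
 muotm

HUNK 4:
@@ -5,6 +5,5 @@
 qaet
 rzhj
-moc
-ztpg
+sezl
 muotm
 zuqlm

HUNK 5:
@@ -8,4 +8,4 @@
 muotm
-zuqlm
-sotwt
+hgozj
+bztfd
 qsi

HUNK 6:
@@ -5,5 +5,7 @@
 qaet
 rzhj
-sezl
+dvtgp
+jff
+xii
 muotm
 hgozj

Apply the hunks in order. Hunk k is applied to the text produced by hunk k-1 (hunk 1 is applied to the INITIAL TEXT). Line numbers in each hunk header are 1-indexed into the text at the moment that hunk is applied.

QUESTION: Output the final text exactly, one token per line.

Answer: onmpi
jdh
pdt
vth
qaet
rzhj
dvtgp
jff
xii
muotm
hgozj
bztfd
qsi

Derivation:
Hunk 1: at line 7 remove [kdoos,fqd] add [ztpg,muotm,zuqlm] -> 12 lines: onmpi jdh pdt vth dlk qccf jqhka ztpg muotm zuqlm sotwt qsi
Hunk 2: at line 3 remove [dlk] add [qaet,omi] -> 13 lines: onmpi jdh pdt vth qaet omi qccf jqhka ztpg muotm zuqlm sotwt qsi
Hunk 3: at line 4 remove [omi,qccf,jqhka] add [rzhj,moc] -> 12 lines: onmpi jdh pdt vth qaet rzhj moc ztpg muotm zuqlm sotwt qsi
Hunk 4: at line 5 remove [moc,ztpg] add [sezl] -> 11 lines: onmpi jdh pdt vth qaet rzhj sezl muotm zuqlm sotwt qsi
Hunk 5: at line 8 remove [zuqlm,sotwt] add [hgozj,bztfd] -> 11 lines: onmpi jdh pdt vth qaet rzhj sezl muotm hgozj bztfd qsi
Hunk 6: at line 5 remove [sezl] add [dvtgp,jff,xii] -> 13 lines: onmpi jdh pdt vth qaet rzhj dvtgp jff xii muotm hgozj bztfd qsi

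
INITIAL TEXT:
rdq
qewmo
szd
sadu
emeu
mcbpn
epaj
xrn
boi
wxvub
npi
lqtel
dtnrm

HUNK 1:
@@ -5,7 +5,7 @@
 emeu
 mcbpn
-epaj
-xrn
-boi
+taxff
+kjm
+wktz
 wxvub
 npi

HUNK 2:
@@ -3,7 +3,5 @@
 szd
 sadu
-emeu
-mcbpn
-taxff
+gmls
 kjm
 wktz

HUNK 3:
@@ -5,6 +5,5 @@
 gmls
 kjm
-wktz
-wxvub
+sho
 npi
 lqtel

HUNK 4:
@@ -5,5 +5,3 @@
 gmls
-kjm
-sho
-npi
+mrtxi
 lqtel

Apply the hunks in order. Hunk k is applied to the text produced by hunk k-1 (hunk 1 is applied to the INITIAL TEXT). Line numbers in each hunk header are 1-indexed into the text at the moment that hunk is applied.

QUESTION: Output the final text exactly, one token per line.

Answer: rdq
qewmo
szd
sadu
gmls
mrtxi
lqtel
dtnrm

Derivation:
Hunk 1: at line 5 remove [epaj,xrn,boi] add [taxff,kjm,wktz] -> 13 lines: rdq qewmo szd sadu emeu mcbpn taxff kjm wktz wxvub npi lqtel dtnrm
Hunk 2: at line 3 remove [emeu,mcbpn,taxff] add [gmls] -> 11 lines: rdq qewmo szd sadu gmls kjm wktz wxvub npi lqtel dtnrm
Hunk 3: at line 5 remove [wktz,wxvub] add [sho] -> 10 lines: rdq qewmo szd sadu gmls kjm sho npi lqtel dtnrm
Hunk 4: at line 5 remove [kjm,sho,npi] add [mrtxi] -> 8 lines: rdq qewmo szd sadu gmls mrtxi lqtel dtnrm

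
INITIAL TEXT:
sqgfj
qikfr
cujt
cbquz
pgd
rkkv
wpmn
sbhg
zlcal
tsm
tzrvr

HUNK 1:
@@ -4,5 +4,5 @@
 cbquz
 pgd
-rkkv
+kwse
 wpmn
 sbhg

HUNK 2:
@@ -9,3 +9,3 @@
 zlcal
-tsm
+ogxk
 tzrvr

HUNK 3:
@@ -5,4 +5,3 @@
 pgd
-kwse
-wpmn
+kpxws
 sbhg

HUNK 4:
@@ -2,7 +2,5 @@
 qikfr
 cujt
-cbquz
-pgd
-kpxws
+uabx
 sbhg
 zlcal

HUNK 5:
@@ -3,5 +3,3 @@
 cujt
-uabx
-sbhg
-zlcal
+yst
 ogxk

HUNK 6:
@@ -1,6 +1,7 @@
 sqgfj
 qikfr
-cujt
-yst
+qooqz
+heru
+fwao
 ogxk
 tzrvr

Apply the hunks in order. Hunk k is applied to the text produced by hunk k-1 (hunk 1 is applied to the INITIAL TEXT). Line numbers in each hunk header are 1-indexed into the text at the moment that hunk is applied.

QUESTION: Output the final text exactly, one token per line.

Answer: sqgfj
qikfr
qooqz
heru
fwao
ogxk
tzrvr

Derivation:
Hunk 1: at line 4 remove [rkkv] add [kwse] -> 11 lines: sqgfj qikfr cujt cbquz pgd kwse wpmn sbhg zlcal tsm tzrvr
Hunk 2: at line 9 remove [tsm] add [ogxk] -> 11 lines: sqgfj qikfr cujt cbquz pgd kwse wpmn sbhg zlcal ogxk tzrvr
Hunk 3: at line 5 remove [kwse,wpmn] add [kpxws] -> 10 lines: sqgfj qikfr cujt cbquz pgd kpxws sbhg zlcal ogxk tzrvr
Hunk 4: at line 2 remove [cbquz,pgd,kpxws] add [uabx] -> 8 lines: sqgfj qikfr cujt uabx sbhg zlcal ogxk tzrvr
Hunk 5: at line 3 remove [uabx,sbhg,zlcal] add [yst] -> 6 lines: sqgfj qikfr cujt yst ogxk tzrvr
Hunk 6: at line 1 remove [cujt,yst] add [qooqz,heru,fwao] -> 7 lines: sqgfj qikfr qooqz heru fwao ogxk tzrvr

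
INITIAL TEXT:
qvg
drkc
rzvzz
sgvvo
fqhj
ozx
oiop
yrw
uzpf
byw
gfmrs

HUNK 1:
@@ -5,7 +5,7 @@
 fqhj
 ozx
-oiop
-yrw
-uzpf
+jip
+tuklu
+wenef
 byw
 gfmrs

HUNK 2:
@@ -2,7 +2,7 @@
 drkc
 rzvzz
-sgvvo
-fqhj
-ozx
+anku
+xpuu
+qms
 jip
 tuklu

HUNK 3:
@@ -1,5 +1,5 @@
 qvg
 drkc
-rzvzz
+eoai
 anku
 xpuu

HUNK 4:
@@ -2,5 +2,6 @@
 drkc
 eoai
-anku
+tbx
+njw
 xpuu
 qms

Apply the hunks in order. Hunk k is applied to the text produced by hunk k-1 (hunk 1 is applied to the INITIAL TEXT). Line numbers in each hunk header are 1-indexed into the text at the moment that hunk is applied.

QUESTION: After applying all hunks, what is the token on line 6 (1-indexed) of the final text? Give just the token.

Answer: xpuu

Derivation:
Hunk 1: at line 5 remove [oiop,yrw,uzpf] add [jip,tuklu,wenef] -> 11 lines: qvg drkc rzvzz sgvvo fqhj ozx jip tuklu wenef byw gfmrs
Hunk 2: at line 2 remove [sgvvo,fqhj,ozx] add [anku,xpuu,qms] -> 11 lines: qvg drkc rzvzz anku xpuu qms jip tuklu wenef byw gfmrs
Hunk 3: at line 1 remove [rzvzz] add [eoai] -> 11 lines: qvg drkc eoai anku xpuu qms jip tuklu wenef byw gfmrs
Hunk 4: at line 2 remove [anku] add [tbx,njw] -> 12 lines: qvg drkc eoai tbx njw xpuu qms jip tuklu wenef byw gfmrs
Final line 6: xpuu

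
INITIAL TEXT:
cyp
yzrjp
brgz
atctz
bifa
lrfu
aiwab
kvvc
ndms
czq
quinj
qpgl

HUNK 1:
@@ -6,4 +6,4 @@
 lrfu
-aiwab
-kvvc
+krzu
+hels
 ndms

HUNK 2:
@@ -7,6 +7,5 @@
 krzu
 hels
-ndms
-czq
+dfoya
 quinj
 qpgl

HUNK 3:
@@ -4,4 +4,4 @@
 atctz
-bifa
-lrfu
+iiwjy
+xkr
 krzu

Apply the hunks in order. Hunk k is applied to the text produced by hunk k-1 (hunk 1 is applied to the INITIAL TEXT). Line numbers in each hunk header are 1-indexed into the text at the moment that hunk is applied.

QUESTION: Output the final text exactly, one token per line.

Answer: cyp
yzrjp
brgz
atctz
iiwjy
xkr
krzu
hels
dfoya
quinj
qpgl

Derivation:
Hunk 1: at line 6 remove [aiwab,kvvc] add [krzu,hels] -> 12 lines: cyp yzrjp brgz atctz bifa lrfu krzu hels ndms czq quinj qpgl
Hunk 2: at line 7 remove [ndms,czq] add [dfoya] -> 11 lines: cyp yzrjp brgz atctz bifa lrfu krzu hels dfoya quinj qpgl
Hunk 3: at line 4 remove [bifa,lrfu] add [iiwjy,xkr] -> 11 lines: cyp yzrjp brgz atctz iiwjy xkr krzu hels dfoya quinj qpgl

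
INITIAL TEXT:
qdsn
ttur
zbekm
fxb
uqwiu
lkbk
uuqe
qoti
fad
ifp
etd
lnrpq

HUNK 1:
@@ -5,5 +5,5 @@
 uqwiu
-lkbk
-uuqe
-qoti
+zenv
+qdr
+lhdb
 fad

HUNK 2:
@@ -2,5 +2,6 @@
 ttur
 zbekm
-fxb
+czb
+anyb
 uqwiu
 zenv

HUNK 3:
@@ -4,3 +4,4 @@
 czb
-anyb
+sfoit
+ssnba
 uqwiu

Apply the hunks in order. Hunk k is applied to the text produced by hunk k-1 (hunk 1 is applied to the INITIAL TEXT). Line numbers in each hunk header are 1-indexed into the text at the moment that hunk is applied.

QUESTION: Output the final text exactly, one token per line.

Answer: qdsn
ttur
zbekm
czb
sfoit
ssnba
uqwiu
zenv
qdr
lhdb
fad
ifp
etd
lnrpq

Derivation:
Hunk 1: at line 5 remove [lkbk,uuqe,qoti] add [zenv,qdr,lhdb] -> 12 lines: qdsn ttur zbekm fxb uqwiu zenv qdr lhdb fad ifp etd lnrpq
Hunk 2: at line 2 remove [fxb] add [czb,anyb] -> 13 lines: qdsn ttur zbekm czb anyb uqwiu zenv qdr lhdb fad ifp etd lnrpq
Hunk 3: at line 4 remove [anyb] add [sfoit,ssnba] -> 14 lines: qdsn ttur zbekm czb sfoit ssnba uqwiu zenv qdr lhdb fad ifp etd lnrpq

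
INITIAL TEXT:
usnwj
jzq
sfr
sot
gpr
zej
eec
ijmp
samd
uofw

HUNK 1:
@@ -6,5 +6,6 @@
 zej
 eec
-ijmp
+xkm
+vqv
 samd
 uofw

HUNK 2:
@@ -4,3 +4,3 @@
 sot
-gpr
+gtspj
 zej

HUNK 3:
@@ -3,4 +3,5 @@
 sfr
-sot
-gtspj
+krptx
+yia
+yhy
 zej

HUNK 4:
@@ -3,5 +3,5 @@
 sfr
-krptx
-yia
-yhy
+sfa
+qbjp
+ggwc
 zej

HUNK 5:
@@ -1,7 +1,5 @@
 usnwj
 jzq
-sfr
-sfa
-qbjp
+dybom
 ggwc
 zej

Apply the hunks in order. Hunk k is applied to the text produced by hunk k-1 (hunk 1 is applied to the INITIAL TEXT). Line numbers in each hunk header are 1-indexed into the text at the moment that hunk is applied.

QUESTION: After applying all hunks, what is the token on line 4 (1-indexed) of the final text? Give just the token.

Answer: ggwc

Derivation:
Hunk 1: at line 6 remove [ijmp] add [xkm,vqv] -> 11 lines: usnwj jzq sfr sot gpr zej eec xkm vqv samd uofw
Hunk 2: at line 4 remove [gpr] add [gtspj] -> 11 lines: usnwj jzq sfr sot gtspj zej eec xkm vqv samd uofw
Hunk 3: at line 3 remove [sot,gtspj] add [krptx,yia,yhy] -> 12 lines: usnwj jzq sfr krptx yia yhy zej eec xkm vqv samd uofw
Hunk 4: at line 3 remove [krptx,yia,yhy] add [sfa,qbjp,ggwc] -> 12 lines: usnwj jzq sfr sfa qbjp ggwc zej eec xkm vqv samd uofw
Hunk 5: at line 1 remove [sfr,sfa,qbjp] add [dybom] -> 10 lines: usnwj jzq dybom ggwc zej eec xkm vqv samd uofw
Final line 4: ggwc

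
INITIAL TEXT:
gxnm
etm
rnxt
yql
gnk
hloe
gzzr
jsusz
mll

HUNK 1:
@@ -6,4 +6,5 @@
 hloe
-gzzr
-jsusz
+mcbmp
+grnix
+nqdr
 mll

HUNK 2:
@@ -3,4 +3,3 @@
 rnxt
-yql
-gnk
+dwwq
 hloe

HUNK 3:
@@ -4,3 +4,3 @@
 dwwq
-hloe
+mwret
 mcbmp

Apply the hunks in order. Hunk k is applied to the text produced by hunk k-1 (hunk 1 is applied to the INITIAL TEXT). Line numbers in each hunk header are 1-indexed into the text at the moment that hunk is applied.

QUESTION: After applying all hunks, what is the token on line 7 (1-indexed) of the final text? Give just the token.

Answer: grnix

Derivation:
Hunk 1: at line 6 remove [gzzr,jsusz] add [mcbmp,grnix,nqdr] -> 10 lines: gxnm etm rnxt yql gnk hloe mcbmp grnix nqdr mll
Hunk 2: at line 3 remove [yql,gnk] add [dwwq] -> 9 lines: gxnm etm rnxt dwwq hloe mcbmp grnix nqdr mll
Hunk 3: at line 4 remove [hloe] add [mwret] -> 9 lines: gxnm etm rnxt dwwq mwret mcbmp grnix nqdr mll
Final line 7: grnix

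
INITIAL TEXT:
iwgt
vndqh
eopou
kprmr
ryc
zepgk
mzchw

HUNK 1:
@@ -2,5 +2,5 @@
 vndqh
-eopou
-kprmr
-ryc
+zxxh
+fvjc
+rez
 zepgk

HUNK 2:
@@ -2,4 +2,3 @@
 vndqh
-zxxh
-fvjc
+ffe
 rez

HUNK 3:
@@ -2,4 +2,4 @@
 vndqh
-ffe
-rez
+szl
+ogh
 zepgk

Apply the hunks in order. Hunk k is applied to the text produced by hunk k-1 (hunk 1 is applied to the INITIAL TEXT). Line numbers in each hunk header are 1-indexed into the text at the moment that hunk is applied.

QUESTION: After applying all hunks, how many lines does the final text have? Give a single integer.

Answer: 6

Derivation:
Hunk 1: at line 2 remove [eopou,kprmr,ryc] add [zxxh,fvjc,rez] -> 7 lines: iwgt vndqh zxxh fvjc rez zepgk mzchw
Hunk 2: at line 2 remove [zxxh,fvjc] add [ffe] -> 6 lines: iwgt vndqh ffe rez zepgk mzchw
Hunk 3: at line 2 remove [ffe,rez] add [szl,ogh] -> 6 lines: iwgt vndqh szl ogh zepgk mzchw
Final line count: 6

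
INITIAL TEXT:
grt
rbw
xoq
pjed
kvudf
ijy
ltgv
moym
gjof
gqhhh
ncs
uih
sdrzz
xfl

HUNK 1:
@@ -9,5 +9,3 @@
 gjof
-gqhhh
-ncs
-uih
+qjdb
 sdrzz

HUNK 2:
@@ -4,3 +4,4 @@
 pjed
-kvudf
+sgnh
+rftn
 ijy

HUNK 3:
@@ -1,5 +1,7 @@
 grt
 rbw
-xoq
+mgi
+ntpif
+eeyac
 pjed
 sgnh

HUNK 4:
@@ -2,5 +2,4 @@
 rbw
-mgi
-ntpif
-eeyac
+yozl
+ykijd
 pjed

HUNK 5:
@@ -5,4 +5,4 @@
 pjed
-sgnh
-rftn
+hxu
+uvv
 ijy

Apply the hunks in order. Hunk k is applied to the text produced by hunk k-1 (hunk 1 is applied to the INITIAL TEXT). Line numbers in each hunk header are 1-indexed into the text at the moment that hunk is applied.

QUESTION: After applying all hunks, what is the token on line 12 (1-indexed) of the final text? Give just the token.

Answer: qjdb

Derivation:
Hunk 1: at line 9 remove [gqhhh,ncs,uih] add [qjdb] -> 12 lines: grt rbw xoq pjed kvudf ijy ltgv moym gjof qjdb sdrzz xfl
Hunk 2: at line 4 remove [kvudf] add [sgnh,rftn] -> 13 lines: grt rbw xoq pjed sgnh rftn ijy ltgv moym gjof qjdb sdrzz xfl
Hunk 3: at line 1 remove [xoq] add [mgi,ntpif,eeyac] -> 15 lines: grt rbw mgi ntpif eeyac pjed sgnh rftn ijy ltgv moym gjof qjdb sdrzz xfl
Hunk 4: at line 2 remove [mgi,ntpif,eeyac] add [yozl,ykijd] -> 14 lines: grt rbw yozl ykijd pjed sgnh rftn ijy ltgv moym gjof qjdb sdrzz xfl
Hunk 5: at line 5 remove [sgnh,rftn] add [hxu,uvv] -> 14 lines: grt rbw yozl ykijd pjed hxu uvv ijy ltgv moym gjof qjdb sdrzz xfl
Final line 12: qjdb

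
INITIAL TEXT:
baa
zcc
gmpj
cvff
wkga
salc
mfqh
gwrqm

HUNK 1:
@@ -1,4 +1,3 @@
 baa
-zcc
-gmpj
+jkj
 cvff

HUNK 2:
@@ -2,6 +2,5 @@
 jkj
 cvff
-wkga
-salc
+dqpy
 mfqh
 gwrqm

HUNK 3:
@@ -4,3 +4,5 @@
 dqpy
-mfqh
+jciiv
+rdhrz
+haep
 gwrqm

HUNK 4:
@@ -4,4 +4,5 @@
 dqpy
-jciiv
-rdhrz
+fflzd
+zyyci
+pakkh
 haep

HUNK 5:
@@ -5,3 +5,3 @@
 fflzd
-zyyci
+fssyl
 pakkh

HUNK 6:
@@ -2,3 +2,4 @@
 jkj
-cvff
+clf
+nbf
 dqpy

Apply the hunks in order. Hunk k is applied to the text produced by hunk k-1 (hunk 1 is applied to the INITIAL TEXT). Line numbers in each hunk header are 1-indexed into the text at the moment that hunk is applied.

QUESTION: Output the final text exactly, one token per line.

Answer: baa
jkj
clf
nbf
dqpy
fflzd
fssyl
pakkh
haep
gwrqm

Derivation:
Hunk 1: at line 1 remove [zcc,gmpj] add [jkj] -> 7 lines: baa jkj cvff wkga salc mfqh gwrqm
Hunk 2: at line 2 remove [wkga,salc] add [dqpy] -> 6 lines: baa jkj cvff dqpy mfqh gwrqm
Hunk 3: at line 4 remove [mfqh] add [jciiv,rdhrz,haep] -> 8 lines: baa jkj cvff dqpy jciiv rdhrz haep gwrqm
Hunk 4: at line 4 remove [jciiv,rdhrz] add [fflzd,zyyci,pakkh] -> 9 lines: baa jkj cvff dqpy fflzd zyyci pakkh haep gwrqm
Hunk 5: at line 5 remove [zyyci] add [fssyl] -> 9 lines: baa jkj cvff dqpy fflzd fssyl pakkh haep gwrqm
Hunk 6: at line 2 remove [cvff] add [clf,nbf] -> 10 lines: baa jkj clf nbf dqpy fflzd fssyl pakkh haep gwrqm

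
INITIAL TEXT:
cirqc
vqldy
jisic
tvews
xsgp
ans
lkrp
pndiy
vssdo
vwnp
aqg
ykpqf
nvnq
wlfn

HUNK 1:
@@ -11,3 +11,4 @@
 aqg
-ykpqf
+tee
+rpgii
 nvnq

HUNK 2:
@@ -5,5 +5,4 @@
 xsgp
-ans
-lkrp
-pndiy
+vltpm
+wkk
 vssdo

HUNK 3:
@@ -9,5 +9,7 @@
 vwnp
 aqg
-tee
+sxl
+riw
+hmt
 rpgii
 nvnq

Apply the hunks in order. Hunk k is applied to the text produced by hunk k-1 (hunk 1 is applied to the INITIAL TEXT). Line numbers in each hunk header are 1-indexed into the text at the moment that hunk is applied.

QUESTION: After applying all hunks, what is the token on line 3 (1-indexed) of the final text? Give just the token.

Hunk 1: at line 11 remove [ykpqf] add [tee,rpgii] -> 15 lines: cirqc vqldy jisic tvews xsgp ans lkrp pndiy vssdo vwnp aqg tee rpgii nvnq wlfn
Hunk 2: at line 5 remove [ans,lkrp,pndiy] add [vltpm,wkk] -> 14 lines: cirqc vqldy jisic tvews xsgp vltpm wkk vssdo vwnp aqg tee rpgii nvnq wlfn
Hunk 3: at line 9 remove [tee] add [sxl,riw,hmt] -> 16 lines: cirqc vqldy jisic tvews xsgp vltpm wkk vssdo vwnp aqg sxl riw hmt rpgii nvnq wlfn
Final line 3: jisic

Answer: jisic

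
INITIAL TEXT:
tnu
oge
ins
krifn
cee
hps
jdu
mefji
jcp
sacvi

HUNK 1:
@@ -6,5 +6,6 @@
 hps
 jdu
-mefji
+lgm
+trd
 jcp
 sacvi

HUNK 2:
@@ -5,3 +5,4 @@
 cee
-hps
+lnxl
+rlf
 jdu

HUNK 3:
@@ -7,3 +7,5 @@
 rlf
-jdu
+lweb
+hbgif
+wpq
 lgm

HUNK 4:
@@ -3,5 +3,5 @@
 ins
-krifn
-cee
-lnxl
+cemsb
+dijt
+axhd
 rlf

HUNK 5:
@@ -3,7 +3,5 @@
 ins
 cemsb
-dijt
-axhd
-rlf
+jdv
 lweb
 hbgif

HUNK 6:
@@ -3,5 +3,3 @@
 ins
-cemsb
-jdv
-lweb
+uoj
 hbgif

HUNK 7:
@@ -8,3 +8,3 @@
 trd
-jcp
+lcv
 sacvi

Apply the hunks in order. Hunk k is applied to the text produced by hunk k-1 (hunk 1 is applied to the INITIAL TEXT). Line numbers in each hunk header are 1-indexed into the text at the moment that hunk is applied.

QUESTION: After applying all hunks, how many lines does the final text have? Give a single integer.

Hunk 1: at line 6 remove [mefji] add [lgm,trd] -> 11 lines: tnu oge ins krifn cee hps jdu lgm trd jcp sacvi
Hunk 2: at line 5 remove [hps] add [lnxl,rlf] -> 12 lines: tnu oge ins krifn cee lnxl rlf jdu lgm trd jcp sacvi
Hunk 3: at line 7 remove [jdu] add [lweb,hbgif,wpq] -> 14 lines: tnu oge ins krifn cee lnxl rlf lweb hbgif wpq lgm trd jcp sacvi
Hunk 4: at line 3 remove [krifn,cee,lnxl] add [cemsb,dijt,axhd] -> 14 lines: tnu oge ins cemsb dijt axhd rlf lweb hbgif wpq lgm trd jcp sacvi
Hunk 5: at line 3 remove [dijt,axhd,rlf] add [jdv] -> 12 lines: tnu oge ins cemsb jdv lweb hbgif wpq lgm trd jcp sacvi
Hunk 6: at line 3 remove [cemsb,jdv,lweb] add [uoj] -> 10 lines: tnu oge ins uoj hbgif wpq lgm trd jcp sacvi
Hunk 7: at line 8 remove [jcp] add [lcv] -> 10 lines: tnu oge ins uoj hbgif wpq lgm trd lcv sacvi
Final line count: 10

Answer: 10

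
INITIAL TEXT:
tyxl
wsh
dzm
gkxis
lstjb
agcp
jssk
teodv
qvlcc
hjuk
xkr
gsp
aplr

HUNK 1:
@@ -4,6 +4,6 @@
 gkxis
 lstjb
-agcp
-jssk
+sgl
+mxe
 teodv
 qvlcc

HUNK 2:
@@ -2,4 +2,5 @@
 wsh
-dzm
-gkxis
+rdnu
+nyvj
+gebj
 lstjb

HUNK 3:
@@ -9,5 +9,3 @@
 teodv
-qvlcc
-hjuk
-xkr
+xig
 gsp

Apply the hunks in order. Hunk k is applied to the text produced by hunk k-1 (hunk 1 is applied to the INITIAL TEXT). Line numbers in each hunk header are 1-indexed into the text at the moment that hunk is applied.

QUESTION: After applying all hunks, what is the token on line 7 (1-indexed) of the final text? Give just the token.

Hunk 1: at line 4 remove [agcp,jssk] add [sgl,mxe] -> 13 lines: tyxl wsh dzm gkxis lstjb sgl mxe teodv qvlcc hjuk xkr gsp aplr
Hunk 2: at line 2 remove [dzm,gkxis] add [rdnu,nyvj,gebj] -> 14 lines: tyxl wsh rdnu nyvj gebj lstjb sgl mxe teodv qvlcc hjuk xkr gsp aplr
Hunk 3: at line 9 remove [qvlcc,hjuk,xkr] add [xig] -> 12 lines: tyxl wsh rdnu nyvj gebj lstjb sgl mxe teodv xig gsp aplr
Final line 7: sgl

Answer: sgl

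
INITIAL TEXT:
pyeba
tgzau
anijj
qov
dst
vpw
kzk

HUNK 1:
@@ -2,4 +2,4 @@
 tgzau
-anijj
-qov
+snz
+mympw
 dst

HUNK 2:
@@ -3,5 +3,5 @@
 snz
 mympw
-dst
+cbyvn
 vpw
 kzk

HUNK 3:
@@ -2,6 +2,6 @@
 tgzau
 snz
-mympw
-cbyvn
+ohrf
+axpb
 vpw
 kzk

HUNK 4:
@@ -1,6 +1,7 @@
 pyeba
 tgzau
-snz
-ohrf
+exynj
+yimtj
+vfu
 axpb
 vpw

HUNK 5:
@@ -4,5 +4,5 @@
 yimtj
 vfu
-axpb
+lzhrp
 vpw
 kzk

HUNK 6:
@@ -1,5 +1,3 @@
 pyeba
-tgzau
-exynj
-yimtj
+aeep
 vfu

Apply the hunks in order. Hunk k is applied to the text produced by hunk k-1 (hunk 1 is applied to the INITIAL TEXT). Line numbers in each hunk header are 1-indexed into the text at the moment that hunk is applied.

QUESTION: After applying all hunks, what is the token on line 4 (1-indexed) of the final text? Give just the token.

Answer: lzhrp

Derivation:
Hunk 1: at line 2 remove [anijj,qov] add [snz,mympw] -> 7 lines: pyeba tgzau snz mympw dst vpw kzk
Hunk 2: at line 3 remove [dst] add [cbyvn] -> 7 lines: pyeba tgzau snz mympw cbyvn vpw kzk
Hunk 3: at line 2 remove [mympw,cbyvn] add [ohrf,axpb] -> 7 lines: pyeba tgzau snz ohrf axpb vpw kzk
Hunk 4: at line 1 remove [snz,ohrf] add [exynj,yimtj,vfu] -> 8 lines: pyeba tgzau exynj yimtj vfu axpb vpw kzk
Hunk 5: at line 4 remove [axpb] add [lzhrp] -> 8 lines: pyeba tgzau exynj yimtj vfu lzhrp vpw kzk
Hunk 6: at line 1 remove [tgzau,exynj,yimtj] add [aeep] -> 6 lines: pyeba aeep vfu lzhrp vpw kzk
Final line 4: lzhrp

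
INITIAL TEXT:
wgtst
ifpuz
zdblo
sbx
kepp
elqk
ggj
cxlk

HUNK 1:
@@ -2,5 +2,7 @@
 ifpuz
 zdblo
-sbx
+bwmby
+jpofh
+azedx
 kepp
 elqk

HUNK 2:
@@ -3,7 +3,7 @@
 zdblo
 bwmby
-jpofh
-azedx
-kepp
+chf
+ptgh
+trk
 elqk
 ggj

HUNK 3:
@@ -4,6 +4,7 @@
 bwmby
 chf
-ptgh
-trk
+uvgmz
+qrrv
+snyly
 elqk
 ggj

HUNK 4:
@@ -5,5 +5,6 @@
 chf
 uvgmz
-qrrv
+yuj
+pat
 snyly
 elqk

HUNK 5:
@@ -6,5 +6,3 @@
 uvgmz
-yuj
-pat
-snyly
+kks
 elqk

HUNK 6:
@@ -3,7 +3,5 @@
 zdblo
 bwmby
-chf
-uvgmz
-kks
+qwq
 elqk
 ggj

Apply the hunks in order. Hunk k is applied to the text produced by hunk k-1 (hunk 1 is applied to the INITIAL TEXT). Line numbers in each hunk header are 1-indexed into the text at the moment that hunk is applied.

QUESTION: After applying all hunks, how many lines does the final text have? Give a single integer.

Hunk 1: at line 2 remove [sbx] add [bwmby,jpofh,azedx] -> 10 lines: wgtst ifpuz zdblo bwmby jpofh azedx kepp elqk ggj cxlk
Hunk 2: at line 3 remove [jpofh,azedx,kepp] add [chf,ptgh,trk] -> 10 lines: wgtst ifpuz zdblo bwmby chf ptgh trk elqk ggj cxlk
Hunk 3: at line 4 remove [ptgh,trk] add [uvgmz,qrrv,snyly] -> 11 lines: wgtst ifpuz zdblo bwmby chf uvgmz qrrv snyly elqk ggj cxlk
Hunk 4: at line 5 remove [qrrv] add [yuj,pat] -> 12 lines: wgtst ifpuz zdblo bwmby chf uvgmz yuj pat snyly elqk ggj cxlk
Hunk 5: at line 6 remove [yuj,pat,snyly] add [kks] -> 10 lines: wgtst ifpuz zdblo bwmby chf uvgmz kks elqk ggj cxlk
Hunk 6: at line 3 remove [chf,uvgmz,kks] add [qwq] -> 8 lines: wgtst ifpuz zdblo bwmby qwq elqk ggj cxlk
Final line count: 8

Answer: 8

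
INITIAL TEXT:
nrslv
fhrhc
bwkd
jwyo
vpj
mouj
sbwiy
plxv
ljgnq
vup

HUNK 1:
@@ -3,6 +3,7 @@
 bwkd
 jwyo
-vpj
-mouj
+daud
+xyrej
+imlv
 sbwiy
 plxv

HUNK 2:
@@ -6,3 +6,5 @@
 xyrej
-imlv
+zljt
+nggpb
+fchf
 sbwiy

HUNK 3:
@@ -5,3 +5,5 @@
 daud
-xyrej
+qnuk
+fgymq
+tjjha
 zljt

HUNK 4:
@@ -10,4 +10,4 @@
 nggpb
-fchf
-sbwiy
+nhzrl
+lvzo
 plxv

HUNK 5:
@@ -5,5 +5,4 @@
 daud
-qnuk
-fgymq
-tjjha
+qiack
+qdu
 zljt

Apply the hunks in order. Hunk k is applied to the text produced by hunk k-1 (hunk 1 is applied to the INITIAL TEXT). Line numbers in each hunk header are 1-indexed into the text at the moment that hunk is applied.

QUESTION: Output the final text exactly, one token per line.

Answer: nrslv
fhrhc
bwkd
jwyo
daud
qiack
qdu
zljt
nggpb
nhzrl
lvzo
plxv
ljgnq
vup

Derivation:
Hunk 1: at line 3 remove [vpj,mouj] add [daud,xyrej,imlv] -> 11 lines: nrslv fhrhc bwkd jwyo daud xyrej imlv sbwiy plxv ljgnq vup
Hunk 2: at line 6 remove [imlv] add [zljt,nggpb,fchf] -> 13 lines: nrslv fhrhc bwkd jwyo daud xyrej zljt nggpb fchf sbwiy plxv ljgnq vup
Hunk 3: at line 5 remove [xyrej] add [qnuk,fgymq,tjjha] -> 15 lines: nrslv fhrhc bwkd jwyo daud qnuk fgymq tjjha zljt nggpb fchf sbwiy plxv ljgnq vup
Hunk 4: at line 10 remove [fchf,sbwiy] add [nhzrl,lvzo] -> 15 lines: nrslv fhrhc bwkd jwyo daud qnuk fgymq tjjha zljt nggpb nhzrl lvzo plxv ljgnq vup
Hunk 5: at line 5 remove [qnuk,fgymq,tjjha] add [qiack,qdu] -> 14 lines: nrslv fhrhc bwkd jwyo daud qiack qdu zljt nggpb nhzrl lvzo plxv ljgnq vup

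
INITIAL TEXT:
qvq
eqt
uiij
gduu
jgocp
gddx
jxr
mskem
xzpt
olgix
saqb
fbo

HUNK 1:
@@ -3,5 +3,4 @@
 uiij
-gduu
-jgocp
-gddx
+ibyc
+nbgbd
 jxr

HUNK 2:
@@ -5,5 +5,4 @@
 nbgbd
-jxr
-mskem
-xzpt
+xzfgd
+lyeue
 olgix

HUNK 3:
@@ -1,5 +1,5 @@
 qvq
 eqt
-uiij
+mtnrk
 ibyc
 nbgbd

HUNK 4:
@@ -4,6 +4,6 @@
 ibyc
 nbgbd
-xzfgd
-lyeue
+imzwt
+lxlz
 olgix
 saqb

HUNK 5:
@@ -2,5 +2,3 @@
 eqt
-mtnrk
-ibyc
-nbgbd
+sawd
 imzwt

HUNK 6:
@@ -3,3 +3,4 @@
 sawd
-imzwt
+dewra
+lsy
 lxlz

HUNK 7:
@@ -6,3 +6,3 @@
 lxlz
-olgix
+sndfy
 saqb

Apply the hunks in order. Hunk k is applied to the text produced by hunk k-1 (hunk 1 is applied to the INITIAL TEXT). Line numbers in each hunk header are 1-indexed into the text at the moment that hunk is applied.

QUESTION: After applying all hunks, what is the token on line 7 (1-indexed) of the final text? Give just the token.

Hunk 1: at line 3 remove [gduu,jgocp,gddx] add [ibyc,nbgbd] -> 11 lines: qvq eqt uiij ibyc nbgbd jxr mskem xzpt olgix saqb fbo
Hunk 2: at line 5 remove [jxr,mskem,xzpt] add [xzfgd,lyeue] -> 10 lines: qvq eqt uiij ibyc nbgbd xzfgd lyeue olgix saqb fbo
Hunk 3: at line 1 remove [uiij] add [mtnrk] -> 10 lines: qvq eqt mtnrk ibyc nbgbd xzfgd lyeue olgix saqb fbo
Hunk 4: at line 4 remove [xzfgd,lyeue] add [imzwt,lxlz] -> 10 lines: qvq eqt mtnrk ibyc nbgbd imzwt lxlz olgix saqb fbo
Hunk 5: at line 2 remove [mtnrk,ibyc,nbgbd] add [sawd] -> 8 lines: qvq eqt sawd imzwt lxlz olgix saqb fbo
Hunk 6: at line 3 remove [imzwt] add [dewra,lsy] -> 9 lines: qvq eqt sawd dewra lsy lxlz olgix saqb fbo
Hunk 7: at line 6 remove [olgix] add [sndfy] -> 9 lines: qvq eqt sawd dewra lsy lxlz sndfy saqb fbo
Final line 7: sndfy

Answer: sndfy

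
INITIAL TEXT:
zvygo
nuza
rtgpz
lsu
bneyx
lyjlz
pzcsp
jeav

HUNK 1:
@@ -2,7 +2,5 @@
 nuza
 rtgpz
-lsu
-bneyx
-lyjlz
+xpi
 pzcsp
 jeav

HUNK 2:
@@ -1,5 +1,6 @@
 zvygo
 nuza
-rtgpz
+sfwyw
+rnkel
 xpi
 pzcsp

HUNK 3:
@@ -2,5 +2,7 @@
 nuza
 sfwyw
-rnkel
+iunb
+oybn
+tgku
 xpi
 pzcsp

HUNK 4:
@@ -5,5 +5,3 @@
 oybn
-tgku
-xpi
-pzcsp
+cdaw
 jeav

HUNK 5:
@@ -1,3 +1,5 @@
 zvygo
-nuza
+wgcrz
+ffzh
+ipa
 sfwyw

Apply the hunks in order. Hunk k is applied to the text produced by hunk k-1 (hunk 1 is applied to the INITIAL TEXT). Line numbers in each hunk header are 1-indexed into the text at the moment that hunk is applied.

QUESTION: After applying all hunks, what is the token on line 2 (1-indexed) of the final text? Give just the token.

Answer: wgcrz

Derivation:
Hunk 1: at line 2 remove [lsu,bneyx,lyjlz] add [xpi] -> 6 lines: zvygo nuza rtgpz xpi pzcsp jeav
Hunk 2: at line 1 remove [rtgpz] add [sfwyw,rnkel] -> 7 lines: zvygo nuza sfwyw rnkel xpi pzcsp jeav
Hunk 3: at line 2 remove [rnkel] add [iunb,oybn,tgku] -> 9 lines: zvygo nuza sfwyw iunb oybn tgku xpi pzcsp jeav
Hunk 4: at line 5 remove [tgku,xpi,pzcsp] add [cdaw] -> 7 lines: zvygo nuza sfwyw iunb oybn cdaw jeav
Hunk 5: at line 1 remove [nuza] add [wgcrz,ffzh,ipa] -> 9 lines: zvygo wgcrz ffzh ipa sfwyw iunb oybn cdaw jeav
Final line 2: wgcrz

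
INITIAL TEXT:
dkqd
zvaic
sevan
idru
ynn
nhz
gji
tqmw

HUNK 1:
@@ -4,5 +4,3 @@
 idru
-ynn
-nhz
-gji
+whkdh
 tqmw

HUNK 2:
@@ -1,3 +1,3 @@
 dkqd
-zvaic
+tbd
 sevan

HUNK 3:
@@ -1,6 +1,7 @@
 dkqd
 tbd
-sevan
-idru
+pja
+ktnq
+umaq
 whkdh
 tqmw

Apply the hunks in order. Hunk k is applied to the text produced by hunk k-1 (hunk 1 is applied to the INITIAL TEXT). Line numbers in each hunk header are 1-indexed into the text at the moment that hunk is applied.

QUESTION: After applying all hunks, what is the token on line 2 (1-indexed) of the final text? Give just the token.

Answer: tbd

Derivation:
Hunk 1: at line 4 remove [ynn,nhz,gji] add [whkdh] -> 6 lines: dkqd zvaic sevan idru whkdh tqmw
Hunk 2: at line 1 remove [zvaic] add [tbd] -> 6 lines: dkqd tbd sevan idru whkdh tqmw
Hunk 3: at line 1 remove [sevan,idru] add [pja,ktnq,umaq] -> 7 lines: dkqd tbd pja ktnq umaq whkdh tqmw
Final line 2: tbd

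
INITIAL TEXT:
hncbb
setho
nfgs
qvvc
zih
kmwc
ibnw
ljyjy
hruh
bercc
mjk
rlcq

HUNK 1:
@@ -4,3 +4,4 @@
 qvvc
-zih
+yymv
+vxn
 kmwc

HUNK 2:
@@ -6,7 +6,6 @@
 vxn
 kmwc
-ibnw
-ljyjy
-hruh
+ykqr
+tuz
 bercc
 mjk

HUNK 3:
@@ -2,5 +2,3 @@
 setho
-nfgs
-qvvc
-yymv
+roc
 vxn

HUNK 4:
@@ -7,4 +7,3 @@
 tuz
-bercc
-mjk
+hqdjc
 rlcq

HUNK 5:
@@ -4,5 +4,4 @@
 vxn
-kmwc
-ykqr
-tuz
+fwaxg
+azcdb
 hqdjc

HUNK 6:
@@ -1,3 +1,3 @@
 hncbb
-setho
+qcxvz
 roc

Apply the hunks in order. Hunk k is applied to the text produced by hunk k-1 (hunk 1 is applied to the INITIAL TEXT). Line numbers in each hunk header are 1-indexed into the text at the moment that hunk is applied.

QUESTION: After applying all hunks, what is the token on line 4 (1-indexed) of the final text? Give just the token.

Hunk 1: at line 4 remove [zih] add [yymv,vxn] -> 13 lines: hncbb setho nfgs qvvc yymv vxn kmwc ibnw ljyjy hruh bercc mjk rlcq
Hunk 2: at line 6 remove [ibnw,ljyjy,hruh] add [ykqr,tuz] -> 12 lines: hncbb setho nfgs qvvc yymv vxn kmwc ykqr tuz bercc mjk rlcq
Hunk 3: at line 2 remove [nfgs,qvvc,yymv] add [roc] -> 10 lines: hncbb setho roc vxn kmwc ykqr tuz bercc mjk rlcq
Hunk 4: at line 7 remove [bercc,mjk] add [hqdjc] -> 9 lines: hncbb setho roc vxn kmwc ykqr tuz hqdjc rlcq
Hunk 5: at line 4 remove [kmwc,ykqr,tuz] add [fwaxg,azcdb] -> 8 lines: hncbb setho roc vxn fwaxg azcdb hqdjc rlcq
Hunk 6: at line 1 remove [setho] add [qcxvz] -> 8 lines: hncbb qcxvz roc vxn fwaxg azcdb hqdjc rlcq
Final line 4: vxn

Answer: vxn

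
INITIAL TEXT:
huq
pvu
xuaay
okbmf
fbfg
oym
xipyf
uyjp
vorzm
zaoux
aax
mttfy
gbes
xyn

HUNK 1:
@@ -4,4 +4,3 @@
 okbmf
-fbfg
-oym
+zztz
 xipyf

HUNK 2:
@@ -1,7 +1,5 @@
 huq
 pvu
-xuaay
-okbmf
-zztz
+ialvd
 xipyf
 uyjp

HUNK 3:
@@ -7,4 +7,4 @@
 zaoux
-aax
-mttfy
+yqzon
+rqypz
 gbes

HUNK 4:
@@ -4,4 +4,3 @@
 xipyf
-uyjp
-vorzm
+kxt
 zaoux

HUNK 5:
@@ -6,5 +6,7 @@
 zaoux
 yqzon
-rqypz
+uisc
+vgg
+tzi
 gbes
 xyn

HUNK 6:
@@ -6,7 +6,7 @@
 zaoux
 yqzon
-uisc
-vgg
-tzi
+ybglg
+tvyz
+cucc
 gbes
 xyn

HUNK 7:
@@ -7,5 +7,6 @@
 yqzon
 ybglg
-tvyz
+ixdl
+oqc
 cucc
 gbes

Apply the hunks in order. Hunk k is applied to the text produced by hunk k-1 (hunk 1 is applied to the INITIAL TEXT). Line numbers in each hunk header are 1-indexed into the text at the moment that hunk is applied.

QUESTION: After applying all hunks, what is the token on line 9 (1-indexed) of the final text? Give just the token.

Answer: ixdl

Derivation:
Hunk 1: at line 4 remove [fbfg,oym] add [zztz] -> 13 lines: huq pvu xuaay okbmf zztz xipyf uyjp vorzm zaoux aax mttfy gbes xyn
Hunk 2: at line 1 remove [xuaay,okbmf,zztz] add [ialvd] -> 11 lines: huq pvu ialvd xipyf uyjp vorzm zaoux aax mttfy gbes xyn
Hunk 3: at line 7 remove [aax,mttfy] add [yqzon,rqypz] -> 11 lines: huq pvu ialvd xipyf uyjp vorzm zaoux yqzon rqypz gbes xyn
Hunk 4: at line 4 remove [uyjp,vorzm] add [kxt] -> 10 lines: huq pvu ialvd xipyf kxt zaoux yqzon rqypz gbes xyn
Hunk 5: at line 6 remove [rqypz] add [uisc,vgg,tzi] -> 12 lines: huq pvu ialvd xipyf kxt zaoux yqzon uisc vgg tzi gbes xyn
Hunk 6: at line 6 remove [uisc,vgg,tzi] add [ybglg,tvyz,cucc] -> 12 lines: huq pvu ialvd xipyf kxt zaoux yqzon ybglg tvyz cucc gbes xyn
Hunk 7: at line 7 remove [tvyz] add [ixdl,oqc] -> 13 lines: huq pvu ialvd xipyf kxt zaoux yqzon ybglg ixdl oqc cucc gbes xyn
Final line 9: ixdl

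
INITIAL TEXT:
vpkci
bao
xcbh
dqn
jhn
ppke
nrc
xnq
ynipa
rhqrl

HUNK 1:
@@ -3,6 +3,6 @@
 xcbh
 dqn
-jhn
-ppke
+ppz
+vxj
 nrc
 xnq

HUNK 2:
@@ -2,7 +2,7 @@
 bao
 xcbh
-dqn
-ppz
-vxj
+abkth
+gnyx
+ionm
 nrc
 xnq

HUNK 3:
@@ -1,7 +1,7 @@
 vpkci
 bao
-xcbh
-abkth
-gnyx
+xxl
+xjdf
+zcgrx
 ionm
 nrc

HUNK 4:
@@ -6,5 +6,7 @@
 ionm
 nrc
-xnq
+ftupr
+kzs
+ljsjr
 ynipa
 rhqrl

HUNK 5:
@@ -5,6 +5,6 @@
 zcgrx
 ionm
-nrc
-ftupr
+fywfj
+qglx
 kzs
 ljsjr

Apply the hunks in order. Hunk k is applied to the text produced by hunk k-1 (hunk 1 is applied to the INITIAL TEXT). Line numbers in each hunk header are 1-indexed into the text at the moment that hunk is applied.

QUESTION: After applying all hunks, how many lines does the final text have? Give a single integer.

Answer: 12

Derivation:
Hunk 1: at line 3 remove [jhn,ppke] add [ppz,vxj] -> 10 lines: vpkci bao xcbh dqn ppz vxj nrc xnq ynipa rhqrl
Hunk 2: at line 2 remove [dqn,ppz,vxj] add [abkth,gnyx,ionm] -> 10 lines: vpkci bao xcbh abkth gnyx ionm nrc xnq ynipa rhqrl
Hunk 3: at line 1 remove [xcbh,abkth,gnyx] add [xxl,xjdf,zcgrx] -> 10 lines: vpkci bao xxl xjdf zcgrx ionm nrc xnq ynipa rhqrl
Hunk 4: at line 6 remove [xnq] add [ftupr,kzs,ljsjr] -> 12 lines: vpkci bao xxl xjdf zcgrx ionm nrc ftupr kzs ljsjr ynipa rhqrl
Hunk 5: at line 5 remove [nrc,ftupr] add [fywfj,qglx] -> 12 lines: vpkci bao xxl xjdf zcgrx ionm fywfj qglx kzs ljsjr ynipa rhqrl
Final line count: 12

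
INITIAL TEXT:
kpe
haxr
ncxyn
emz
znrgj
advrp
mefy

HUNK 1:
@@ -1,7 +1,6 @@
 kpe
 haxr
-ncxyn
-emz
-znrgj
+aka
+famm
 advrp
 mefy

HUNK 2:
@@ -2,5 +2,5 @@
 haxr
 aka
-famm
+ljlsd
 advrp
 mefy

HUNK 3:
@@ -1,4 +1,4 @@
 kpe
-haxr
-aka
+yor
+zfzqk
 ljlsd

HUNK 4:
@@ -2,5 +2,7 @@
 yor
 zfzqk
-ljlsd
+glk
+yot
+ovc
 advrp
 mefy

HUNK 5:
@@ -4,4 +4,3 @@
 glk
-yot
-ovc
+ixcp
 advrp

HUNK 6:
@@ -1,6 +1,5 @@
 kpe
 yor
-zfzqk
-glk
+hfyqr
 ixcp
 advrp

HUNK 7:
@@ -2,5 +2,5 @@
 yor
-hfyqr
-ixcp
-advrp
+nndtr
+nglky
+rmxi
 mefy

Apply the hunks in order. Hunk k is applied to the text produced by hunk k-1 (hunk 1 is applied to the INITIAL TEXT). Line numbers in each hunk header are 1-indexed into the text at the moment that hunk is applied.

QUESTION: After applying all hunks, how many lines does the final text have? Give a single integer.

Hunk 1: at line 1 remove [ncxyn,emz,znrgj] add [aka,famm] -> 6 lines: kpe haxr aka famm advrp mefy
Hunk 2: at line 2 remove [famm] add [ljlsd] -> 6 lines: kpe haxr aka ljlsd advrp mefy
Hunk 3: at line 1 remove [haxr,aka] add [yor,zfzqk] -> 6 lines: kpe yor zfzqk ljlsd advrp mefy
Hunk 4: at line 2 remove [ljlsd] add [glk,yot,ovc] -> 8 lines: kpe yor zfzqk glk yot ovc advrp mefy
Hunk 5: at line 4 remove [yot,ovc] add [ixcp] -> 7 lines: kpe yor zfzqk glk ixcp advrp mefy
Hunk 6: at line 1 remove [zfzqk,glk] add [hfyqr] -> 6 lines: kpe yor hfyqr ixcp advrp mefy
Hunk 7: at line 2 remove [hfyqr,ixcp,advrp] add [nndtr,nglky,rmxi] -> 6 lines: kpe yor nndtr nglky rmxi mefy
Final line count: 6

Answer: 6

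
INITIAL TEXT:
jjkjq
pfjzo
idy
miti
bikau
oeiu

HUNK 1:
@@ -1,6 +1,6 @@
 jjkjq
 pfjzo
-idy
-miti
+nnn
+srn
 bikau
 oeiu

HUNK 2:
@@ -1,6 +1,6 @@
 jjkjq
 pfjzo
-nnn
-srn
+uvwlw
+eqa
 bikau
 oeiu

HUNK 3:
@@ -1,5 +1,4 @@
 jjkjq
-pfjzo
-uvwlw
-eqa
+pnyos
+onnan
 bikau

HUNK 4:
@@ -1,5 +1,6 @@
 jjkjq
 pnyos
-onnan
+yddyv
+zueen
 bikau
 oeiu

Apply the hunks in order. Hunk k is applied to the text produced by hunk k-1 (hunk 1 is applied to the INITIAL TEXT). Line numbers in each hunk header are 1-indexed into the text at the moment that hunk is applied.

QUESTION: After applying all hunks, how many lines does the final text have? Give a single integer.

Hunk 1: at line 1 remove [idy,miti] add [nnn,srn] -> 6 lines: jjkjq pfjzo nnn srn bikau oeiu
Hunk 2: at line 1 remove [nnn,srn] add [uvwlw,eqa] -> 6 lines: jjkjq pfjzo uvwlw eqa bikau oeiu
Hunk 3: at line 1 remove [pfjzo,uvwlw,eqa] add [pnyos,onnan] -> 5 lines: jjkjq pnyos onnan bikau oeiu
Hunk 4: at line 1 remove [onnan] add [yddyv,zueen] -> 6 lines: jjkjq pnyos yddyv zueen bikau oeiu
Final line count: 6

Answer: 6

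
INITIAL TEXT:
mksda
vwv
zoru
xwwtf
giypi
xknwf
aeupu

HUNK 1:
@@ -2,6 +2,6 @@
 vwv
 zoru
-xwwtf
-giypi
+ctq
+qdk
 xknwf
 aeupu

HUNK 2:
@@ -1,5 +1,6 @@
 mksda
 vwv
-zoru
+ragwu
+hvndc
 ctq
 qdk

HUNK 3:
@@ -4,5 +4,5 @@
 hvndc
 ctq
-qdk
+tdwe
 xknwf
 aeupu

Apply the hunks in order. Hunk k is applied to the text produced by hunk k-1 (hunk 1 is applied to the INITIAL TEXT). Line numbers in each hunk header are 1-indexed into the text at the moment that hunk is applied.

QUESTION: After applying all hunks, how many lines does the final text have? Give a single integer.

Answer: 8

Derivation:
Hunk 1: at line 2 remove [xwwtf,giypi] add [ctq,qdk] -> 7 lines: mksda vwv zoru ctq qdk xknwf aeupu
Hunk 2: at line 1 remove [zoru] add [ragwu,hvndc] -> 8 lines: mksda vwv ragwu hvndc ctq qdk xknwf aeupu
Hunk 3: at line 4 remove [qdk] add [tdwe] -> 8 lines: mksda vwv ragwu hvndc ctq tdwe xknwf aeupu
Final line count: 8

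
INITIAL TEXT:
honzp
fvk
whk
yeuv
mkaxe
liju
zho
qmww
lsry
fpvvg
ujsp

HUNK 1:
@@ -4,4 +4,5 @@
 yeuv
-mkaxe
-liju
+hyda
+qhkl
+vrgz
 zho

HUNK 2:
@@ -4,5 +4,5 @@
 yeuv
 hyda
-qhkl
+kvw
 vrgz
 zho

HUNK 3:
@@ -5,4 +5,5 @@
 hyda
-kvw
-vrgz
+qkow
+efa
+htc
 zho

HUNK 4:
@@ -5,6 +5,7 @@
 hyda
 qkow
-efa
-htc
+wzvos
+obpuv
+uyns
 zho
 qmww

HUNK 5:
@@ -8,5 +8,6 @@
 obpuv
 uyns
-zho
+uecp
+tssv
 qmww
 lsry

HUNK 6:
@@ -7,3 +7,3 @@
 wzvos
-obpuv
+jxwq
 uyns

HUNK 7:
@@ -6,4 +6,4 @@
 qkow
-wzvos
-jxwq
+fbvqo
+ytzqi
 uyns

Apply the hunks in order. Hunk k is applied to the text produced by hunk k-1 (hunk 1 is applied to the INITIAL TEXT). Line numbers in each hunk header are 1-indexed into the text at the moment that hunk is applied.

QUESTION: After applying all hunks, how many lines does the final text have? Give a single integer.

Hunk 1: at line 4 remove [mkaxe,liju] add [hyda,qhkl,vrgz] -> 12 lines: honzp fvk whk yeuv hyda qhkl vrgz zho qmww lsry fpvvg ujsp
Hunk 2: at line 4 remove [qhkl] add [kvw] -> 12 lines: honzp fvk whk yeuv hyda kvw vrgz zho qmww lsry fpvvg ujsp
Hunk 3: at line 5 remove [kvw,vrgz] add [qkow,efa,htc] -> 13 lines: honzp fvk whk yeuv hyda qkow efa htc zho qmww lsry fpvvg ujsp
Hunk 4: at line 5 remove [efa,htc] add [wzvos,obpuv,uyns] -> 14 lines: honzp fvk whk yeuv hyda qkow wzvos obpuv uyns zho qmww lsry fpvvg ujsp
Hunk 5: at line 8 remove [zho] add [uecp,tssv] -> 15 lines: honzp fvk whk yeuv hyda qkow wzvos obpuv uyns uecp tssv qmww lsry fpvvg ujsp
Hunk 6: at line 7 remove [obpuv] add [jxwq] -> 15 lines: honzp fvk whk yeuv hyda qkow wzvos jxwq uyns uecp tssv qmww lsry fpvvg ujsp
Hunk 7: at line 6 remove [wzvos,jxwq] add [fbvqo,ytzqi] -> 15 lines: honzp fvk whk yeuv hyda qkow fbvqo ytzqi uyns uecp tssv qmww lsry fpvvg ujsp
Final line count: 15

Answer: 15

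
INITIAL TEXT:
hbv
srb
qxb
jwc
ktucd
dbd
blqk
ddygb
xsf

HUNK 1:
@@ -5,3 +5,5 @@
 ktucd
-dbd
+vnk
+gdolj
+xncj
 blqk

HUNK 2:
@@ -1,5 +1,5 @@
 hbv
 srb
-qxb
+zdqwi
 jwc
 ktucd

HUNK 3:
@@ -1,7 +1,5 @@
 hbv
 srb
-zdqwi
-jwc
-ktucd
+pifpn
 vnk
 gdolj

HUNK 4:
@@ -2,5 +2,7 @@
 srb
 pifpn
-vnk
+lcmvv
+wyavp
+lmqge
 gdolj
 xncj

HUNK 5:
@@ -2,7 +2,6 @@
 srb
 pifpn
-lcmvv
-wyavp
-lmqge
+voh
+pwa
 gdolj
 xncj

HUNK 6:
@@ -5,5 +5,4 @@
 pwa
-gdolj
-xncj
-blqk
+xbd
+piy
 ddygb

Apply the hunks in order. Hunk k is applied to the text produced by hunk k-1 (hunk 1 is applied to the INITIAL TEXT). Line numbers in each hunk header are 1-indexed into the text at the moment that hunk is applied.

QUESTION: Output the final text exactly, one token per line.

Answer: hbv
srb
pifpn
voh
pwa
xbd
piy
ddygb
xsf

Derivation:
Hunk 1: at line 5 remove [dbd] add [vnk,gdolj,xncj] -> 11 lines: hbv srb qxb jwc ktucd vnk gdolj xncj blqk ddygb xsf
Hunk 2: at line 1 remove [qxb] add [zdqwi] -> 11 lines: hbv srb zdqwi jwc ktucd vnk gdolj xncj blqk ddygb xsf
Hunk 3: at line 1 remove [zdqwi,jwc,ktucd] add [pifpn] -> 9 lines: hbv srb pifpn vnk gdolj xncj blqk ddygb xsf
Hunk 4: at line 2 remove [vnk] add [lcmvv,wyavp,lmqge] -> 11 lines: hbv srb pifpn lcmvv wyavp lmqge gdolj xncj blqk ddygb xsf
Hunk 5: at line 2 remove [lcmvv,wyavp,lmqge] add [voh,pwa] -> 10 lines: hbv srb pifpn voh pwa gdolj xncj blqk ddygb xsf
Hunk 6: at line 5 remove [gdolj,xncj,blqk] add [xbd,piy] -> 9 lines: hbv srb pifpn voh pwa xbd piy ddygb xsf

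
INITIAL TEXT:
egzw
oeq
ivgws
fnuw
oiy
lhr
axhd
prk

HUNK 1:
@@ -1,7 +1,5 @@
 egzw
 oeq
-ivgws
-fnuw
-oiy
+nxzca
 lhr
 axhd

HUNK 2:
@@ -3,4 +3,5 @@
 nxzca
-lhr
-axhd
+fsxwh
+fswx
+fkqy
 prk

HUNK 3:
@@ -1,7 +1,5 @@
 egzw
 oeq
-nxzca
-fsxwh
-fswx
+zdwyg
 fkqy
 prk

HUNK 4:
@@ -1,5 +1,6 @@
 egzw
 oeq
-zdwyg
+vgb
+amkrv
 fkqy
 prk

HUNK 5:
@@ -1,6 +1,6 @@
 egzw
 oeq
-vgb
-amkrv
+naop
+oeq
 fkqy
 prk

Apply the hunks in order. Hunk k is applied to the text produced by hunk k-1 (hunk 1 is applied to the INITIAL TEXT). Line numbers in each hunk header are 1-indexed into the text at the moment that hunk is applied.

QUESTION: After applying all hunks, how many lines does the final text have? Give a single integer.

Hunk 1: at line 1 remove [ivgws,fnuw,oiy] add [nxzca] -> 6 lines: egzw oeq nxzca lhr axhd prk
Hunk 2: at line 3 remove [lhr,axhd] add [fsxwh,fswx,fkqy] -> 7 lines: egzw oeq nxzca fsxwh fswx fkqy prk
Hunk 3: at line 1 remove [nxzca,fsxwh,fswx] add [zdwyg] -> 5 lines: egzw oeq zdwyg fkqy prk
Hunk 4: at line 1 remove [zdwyg] add [vgb,amkrv] -> 6 lines: egzw oeq vgb amkrv fkqy prk
Hunk 5: at line 1 remove [vgb,amkrv] add [naop,oeq] -> 6 lines: egzw oeq naop oeq fkqy prk
Final line count: 6

Answer: 6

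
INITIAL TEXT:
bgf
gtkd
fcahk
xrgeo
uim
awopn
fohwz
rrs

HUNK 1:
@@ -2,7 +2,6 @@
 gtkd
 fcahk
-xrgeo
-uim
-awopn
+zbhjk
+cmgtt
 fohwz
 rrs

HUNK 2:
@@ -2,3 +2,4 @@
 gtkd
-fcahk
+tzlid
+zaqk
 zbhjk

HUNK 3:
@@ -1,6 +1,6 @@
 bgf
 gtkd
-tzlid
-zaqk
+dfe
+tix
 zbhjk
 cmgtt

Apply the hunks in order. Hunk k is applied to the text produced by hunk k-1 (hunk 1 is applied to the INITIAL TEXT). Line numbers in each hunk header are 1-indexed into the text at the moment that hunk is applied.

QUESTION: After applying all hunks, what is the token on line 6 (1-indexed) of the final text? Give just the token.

Answer: cmgtt

Derivation:
Hunk 1: at line 2 remove [xrgeo,uim,awopn] add [zbhjk,cmgtt] -> 7 lines: bgf gtkd fcahk zbhjk cmgtt fohwz rrs
Hunk 2: at line 2 remove [fcahk] add [tzlid,zaqk] -> 8 lines: bgf gtkd tzlid zaqk zbhjk cmgtt fohwz rrs
Hunk 3: at line 1 remove [tzlid,zaqk] add [dfe,tix] -> 8 lines: bgf gtkd dfe tix zbhjk cmgtt fohwz rrs
Final line 6: cmgtt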